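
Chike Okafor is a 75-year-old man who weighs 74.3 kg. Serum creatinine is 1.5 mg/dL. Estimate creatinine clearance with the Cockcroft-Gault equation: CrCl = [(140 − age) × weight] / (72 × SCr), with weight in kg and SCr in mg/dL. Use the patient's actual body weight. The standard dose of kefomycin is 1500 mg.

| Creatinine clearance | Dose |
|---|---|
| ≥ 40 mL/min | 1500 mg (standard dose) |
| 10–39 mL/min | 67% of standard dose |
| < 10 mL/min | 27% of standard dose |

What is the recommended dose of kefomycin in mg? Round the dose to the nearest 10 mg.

CrCl = (140 − 75) × 74.3 / (72 × 1.5) = 4829.5 / 108.00 ≈ 44.7 mL/min
CrCl ≈ 45 mL/min → bracket ≥ 40 mL/min.
100% of 1500 mg = 1500 mg

1500 mg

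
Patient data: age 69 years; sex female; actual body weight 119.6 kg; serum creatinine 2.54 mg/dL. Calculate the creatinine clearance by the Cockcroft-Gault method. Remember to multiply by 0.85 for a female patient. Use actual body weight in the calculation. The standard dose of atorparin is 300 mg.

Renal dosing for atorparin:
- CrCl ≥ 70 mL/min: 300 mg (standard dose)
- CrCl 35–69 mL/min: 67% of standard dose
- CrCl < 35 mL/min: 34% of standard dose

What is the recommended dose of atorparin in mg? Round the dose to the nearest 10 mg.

200 mg

CrCl = (140 − 69) × 119.6 / (72 × 2.54) × 0.85 = 8491.6 / 182.88 × 0.85 ≈ 39.5 mL/min
CrCl ≈ 39 mL/min → bracket 35–69 mL/min.
67% of 300 mg = 201 mg → 200 mg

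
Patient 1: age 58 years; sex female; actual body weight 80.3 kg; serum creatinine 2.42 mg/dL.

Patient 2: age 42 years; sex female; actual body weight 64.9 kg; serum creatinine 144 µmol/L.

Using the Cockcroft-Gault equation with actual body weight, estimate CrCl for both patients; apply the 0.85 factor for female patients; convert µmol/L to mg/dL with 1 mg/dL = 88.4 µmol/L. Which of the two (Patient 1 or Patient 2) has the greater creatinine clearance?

Patient 1: CrCl = (140 − 58) × 80.3 / (72 × 2.42) × 0.85 = 6584.6 / 174.24 × 0.85 ≈ 32.1 mL/min
Patient 2: SCr = 144 / 88.4 = 1.629 mg/dL
Patient 2: CrCl = (140 − 42) × 64.9 / (72 × 1.629) × 0.85 = 6360.2 / 117.29 × 0.85 ≈ 46.1 mL/min
32.1 vs 46.1 mL/min → Patient 2 is higher.

Patient 2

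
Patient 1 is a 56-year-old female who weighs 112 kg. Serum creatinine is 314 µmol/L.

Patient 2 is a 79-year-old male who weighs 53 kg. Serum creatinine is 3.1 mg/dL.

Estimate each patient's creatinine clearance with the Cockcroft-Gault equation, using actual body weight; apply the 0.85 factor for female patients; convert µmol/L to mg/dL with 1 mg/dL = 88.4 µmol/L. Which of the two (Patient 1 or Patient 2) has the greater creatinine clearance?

Patient 1: SCr = 314 / 88.4 = 3.552 mg/dL
Patient 1: CrCl = (140 − 56) × 112 / (72 × 3.552) × 0.85 = 9408.0 / 255.74 × 0.85 ≈ 31.3 mL/min
Patient 2: CrCl = (140 − 79) × 53 / (72 × 3.1) = 3233.0 / 223.20 ≈ 14.5 mL/min
31.3 vs 14.5 mL/min → Patient 1 is higher.

Patient 1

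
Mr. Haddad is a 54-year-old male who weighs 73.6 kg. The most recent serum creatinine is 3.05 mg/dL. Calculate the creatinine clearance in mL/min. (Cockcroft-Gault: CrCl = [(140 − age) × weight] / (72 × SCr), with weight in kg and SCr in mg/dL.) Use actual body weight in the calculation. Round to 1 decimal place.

CrCl = (140 − 54) × 73.6 / (72 × 3.05) = 6329.6 / 219.60 ≈ 28.8 mL/min

28.8 mL/min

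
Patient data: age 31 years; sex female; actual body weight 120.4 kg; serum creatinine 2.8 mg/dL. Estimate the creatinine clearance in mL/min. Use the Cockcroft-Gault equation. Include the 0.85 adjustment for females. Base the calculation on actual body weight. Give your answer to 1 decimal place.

55.3 mL/min

CrCl = (140 − 31) × 120.4 / (72 × 2.8) × 0.85 = 13123.6 / 201.60 × 0.85 ≈ 55.3 mL/min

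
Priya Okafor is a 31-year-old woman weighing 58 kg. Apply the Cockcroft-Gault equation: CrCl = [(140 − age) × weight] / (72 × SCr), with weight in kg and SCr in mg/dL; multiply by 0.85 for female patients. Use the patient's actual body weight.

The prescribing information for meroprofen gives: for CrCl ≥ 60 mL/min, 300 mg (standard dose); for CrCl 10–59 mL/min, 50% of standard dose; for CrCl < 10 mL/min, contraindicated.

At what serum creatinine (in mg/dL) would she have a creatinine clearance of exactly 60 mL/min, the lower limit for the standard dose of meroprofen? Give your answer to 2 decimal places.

1.24 mg/dL

Standard dose requires CrCl ≥ 60 mL/min.
Set (140 − 31) × 58 × 0.85 / (72 × SCr) = 60
SCr = (140 − 31) × 58 × 0.85 / (72 × 60) = 1.244 mg/dL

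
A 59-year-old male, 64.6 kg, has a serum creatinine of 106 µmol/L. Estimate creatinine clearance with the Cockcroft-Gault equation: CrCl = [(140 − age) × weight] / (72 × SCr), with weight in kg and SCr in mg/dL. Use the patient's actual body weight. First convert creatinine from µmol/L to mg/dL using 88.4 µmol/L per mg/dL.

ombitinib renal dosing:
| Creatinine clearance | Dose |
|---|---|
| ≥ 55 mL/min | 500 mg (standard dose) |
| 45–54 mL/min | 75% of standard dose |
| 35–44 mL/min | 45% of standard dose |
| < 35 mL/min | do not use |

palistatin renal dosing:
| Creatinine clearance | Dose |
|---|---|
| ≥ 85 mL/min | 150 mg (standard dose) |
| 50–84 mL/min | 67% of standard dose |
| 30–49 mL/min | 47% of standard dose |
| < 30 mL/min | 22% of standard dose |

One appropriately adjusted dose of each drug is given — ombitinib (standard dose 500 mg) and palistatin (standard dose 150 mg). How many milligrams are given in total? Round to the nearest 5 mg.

SCr = 106 / 88.4 = 1.199 mg/dL
CrCl = (140 − 59) × 64.6 / (72 × 1.199) = 5232.6 / 86.33 ≈ 60.6 mL/min
CrCl ≈ 61 mL/min.
ombitinib: ≥ 55 mL/min → 100% of 500 mg = 500 mg.
palistatin: 50–84 mL/min → 67% of 150 mg = 100.5 mg.
Total = 500 + 100.5 = 600.5 mg.

600 mg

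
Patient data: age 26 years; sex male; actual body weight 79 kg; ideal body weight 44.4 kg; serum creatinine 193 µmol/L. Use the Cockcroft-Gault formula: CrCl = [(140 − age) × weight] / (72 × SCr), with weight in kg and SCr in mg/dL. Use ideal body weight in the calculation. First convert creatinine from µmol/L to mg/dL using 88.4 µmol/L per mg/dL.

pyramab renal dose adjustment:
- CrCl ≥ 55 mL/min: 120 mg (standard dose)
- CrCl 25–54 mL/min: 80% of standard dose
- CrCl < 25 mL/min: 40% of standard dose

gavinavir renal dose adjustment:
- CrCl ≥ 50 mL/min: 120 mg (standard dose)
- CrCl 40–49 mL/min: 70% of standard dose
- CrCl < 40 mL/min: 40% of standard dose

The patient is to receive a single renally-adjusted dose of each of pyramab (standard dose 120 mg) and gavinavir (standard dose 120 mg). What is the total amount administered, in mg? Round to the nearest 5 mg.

SCr = 193 / 88.4 = 2.183 mg/dL
CrCl = (140 − 26) × 44.4 / (72 × 2.183) = 5061.6 / 157.18 ≈ 32.2 mL/min
CrCl ≈ 32 mL/min.
pyramab: 25–54 mL/min → 80% of 120 mg = 96 mg.
gavinavir: < 40 mL/min → 40% of 120 mg = 48 mg.
Total = 96 + 48 = 144 mg.

145 mg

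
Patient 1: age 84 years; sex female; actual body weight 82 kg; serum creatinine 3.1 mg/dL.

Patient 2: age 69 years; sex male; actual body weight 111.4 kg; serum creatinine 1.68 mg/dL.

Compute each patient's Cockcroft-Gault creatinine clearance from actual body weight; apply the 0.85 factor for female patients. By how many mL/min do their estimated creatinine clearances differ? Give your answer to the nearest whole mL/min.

Patient 1: CrCl = (140 − 84) × 82 / (72 × 3.1) × 0.85 = 4592.0 / 223.20 × 0.85 ≈ 17.5 mL/min
Patient 2: CrCl = (140 − 69) × 111.4 / (72 × 1.68) = 7909.4 / 120.96 ≈ 65.4 mL/min
|17.5 − 65.4| = 47.9 mL/min

48 mL/min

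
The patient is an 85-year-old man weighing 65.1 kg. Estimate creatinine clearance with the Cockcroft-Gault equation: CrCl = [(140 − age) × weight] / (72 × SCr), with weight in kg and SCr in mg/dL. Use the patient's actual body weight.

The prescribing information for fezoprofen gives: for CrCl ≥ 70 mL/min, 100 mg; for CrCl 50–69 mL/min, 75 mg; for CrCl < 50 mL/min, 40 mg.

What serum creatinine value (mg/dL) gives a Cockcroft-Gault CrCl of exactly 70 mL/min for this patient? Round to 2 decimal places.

Standard dose requires CrCl ≥ 70 mL/min.
Set (140 − 85) × 65.1 / (72 × SCr) = 70
SCr = (140 − 85) × 65.1 / (72 × 70) = 0.710 mg/dL

0.71 mg/dL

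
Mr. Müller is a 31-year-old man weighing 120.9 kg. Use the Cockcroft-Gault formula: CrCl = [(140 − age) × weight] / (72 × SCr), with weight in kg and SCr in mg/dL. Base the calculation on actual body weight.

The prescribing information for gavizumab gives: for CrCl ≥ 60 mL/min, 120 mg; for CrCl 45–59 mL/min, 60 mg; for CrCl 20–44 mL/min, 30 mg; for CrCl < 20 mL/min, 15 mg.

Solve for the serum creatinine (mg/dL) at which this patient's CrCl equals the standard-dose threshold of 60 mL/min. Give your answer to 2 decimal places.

Standard dose requires CrCl ≥ 60 mL/min.
Set (140 − 31) × 120.9 / (72 × SCr) = 60
SCr = (140 − 31) × 120.9 / (72 × 60) = 3.050 mg/dL

3.05 mg/dL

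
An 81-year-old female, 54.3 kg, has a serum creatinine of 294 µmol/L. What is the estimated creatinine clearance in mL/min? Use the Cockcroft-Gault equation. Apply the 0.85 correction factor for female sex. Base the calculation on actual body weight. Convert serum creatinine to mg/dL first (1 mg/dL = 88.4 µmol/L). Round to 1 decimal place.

SCr = 294 / 88.4 = 3.326 mg/dL
CrCl = (140 − 81) × 54.3 / (72 × 3.326) × 0.85 = 3203.7 / 239.47 × 0.85 ≈ 11.4 mL/min

11.4 mL/min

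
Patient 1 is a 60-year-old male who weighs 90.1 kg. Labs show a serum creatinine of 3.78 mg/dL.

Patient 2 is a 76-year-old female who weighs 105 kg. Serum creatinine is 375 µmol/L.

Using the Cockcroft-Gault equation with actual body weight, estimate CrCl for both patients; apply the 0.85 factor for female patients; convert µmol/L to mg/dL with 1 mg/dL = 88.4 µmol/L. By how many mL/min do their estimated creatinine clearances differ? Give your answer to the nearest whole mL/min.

8 mL/min

Patient 1: CrCl = (140 − 60) × 90.1 / (72 × 3.78) = 7208.0 / 272.16 ≈ 26.5 mL/min
Patient 2: SCr = 375 / 88.4 = 4.242 mg/dL
Patient 2: CrCl = (140 − 76) × 105 / (72 × 4.242) × 0.85 = 6720.0 / 305.42 × 0.85 ≈ 18.7 mL/min
|26.5 − 18.7| = 7.8 mL/min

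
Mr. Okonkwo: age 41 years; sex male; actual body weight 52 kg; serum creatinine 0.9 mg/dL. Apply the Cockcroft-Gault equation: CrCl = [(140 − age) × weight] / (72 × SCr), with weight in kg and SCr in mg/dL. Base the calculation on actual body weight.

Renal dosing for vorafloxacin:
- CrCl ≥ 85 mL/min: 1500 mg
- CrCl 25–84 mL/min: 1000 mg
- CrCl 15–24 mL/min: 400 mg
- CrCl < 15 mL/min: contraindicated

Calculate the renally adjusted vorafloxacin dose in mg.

CrCl = (140 − 41) × 52 / (72 × 0.9) = 5148.0 / 64.80 ≈ 79.4 mL/min
CrCl ≈ 79 mL/min → bracket 25–84 mL/min.
Dose for this bracket: 1000 mg.

1000 mg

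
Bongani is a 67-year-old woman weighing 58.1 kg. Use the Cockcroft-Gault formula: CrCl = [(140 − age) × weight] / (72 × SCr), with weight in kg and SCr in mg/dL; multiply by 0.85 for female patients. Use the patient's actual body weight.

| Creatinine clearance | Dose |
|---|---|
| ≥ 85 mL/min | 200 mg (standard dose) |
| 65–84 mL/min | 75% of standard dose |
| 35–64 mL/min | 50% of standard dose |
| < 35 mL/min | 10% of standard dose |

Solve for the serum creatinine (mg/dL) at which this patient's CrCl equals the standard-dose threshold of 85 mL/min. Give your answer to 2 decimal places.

Standard dose requires CrCl ≥ 85 mL/min.
Set (140 − 67) × 58.1 × 0.85 / (72 × SCr) = 85
SCr = (140 − 67) × 58.1 × 0.85 / (72 × 85) = 0.589 mg/dL

0.59 mg/dL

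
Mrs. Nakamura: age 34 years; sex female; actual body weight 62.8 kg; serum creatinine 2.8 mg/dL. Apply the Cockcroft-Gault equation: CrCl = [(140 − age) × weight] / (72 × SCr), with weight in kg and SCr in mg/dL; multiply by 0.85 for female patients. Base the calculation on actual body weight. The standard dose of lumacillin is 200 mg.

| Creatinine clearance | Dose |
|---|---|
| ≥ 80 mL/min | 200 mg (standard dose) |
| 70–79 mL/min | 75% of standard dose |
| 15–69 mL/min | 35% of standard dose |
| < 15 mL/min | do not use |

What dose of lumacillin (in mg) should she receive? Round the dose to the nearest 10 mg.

70 mg

CrCl = (140 − 34) × 62.8 / (72 × 2.8) × 0.85 = 6656.8 / 201.60 × 0.85 ≈ 28.1 mL/min
CrCl ≈ 28 mL/min → bracket 15–69 mL/min.
35% of 200 mg = 70 mg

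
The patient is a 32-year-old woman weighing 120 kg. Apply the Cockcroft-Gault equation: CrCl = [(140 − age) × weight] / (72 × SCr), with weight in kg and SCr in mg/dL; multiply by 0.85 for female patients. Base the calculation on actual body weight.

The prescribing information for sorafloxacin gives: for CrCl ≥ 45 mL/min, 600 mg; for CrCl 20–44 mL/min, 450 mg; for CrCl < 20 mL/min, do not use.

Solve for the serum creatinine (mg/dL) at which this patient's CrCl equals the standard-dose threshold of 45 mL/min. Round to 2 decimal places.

3.40 mg/dL

Standard dose requires CrCl ≥ 45 mL/min.
Set (140 − 32) × 120 × 0.85 / (72 × SCr) = 45
SCr = (140 − 32) × 120 × 0.85 / (72 × 45) = 3.400 mg/dL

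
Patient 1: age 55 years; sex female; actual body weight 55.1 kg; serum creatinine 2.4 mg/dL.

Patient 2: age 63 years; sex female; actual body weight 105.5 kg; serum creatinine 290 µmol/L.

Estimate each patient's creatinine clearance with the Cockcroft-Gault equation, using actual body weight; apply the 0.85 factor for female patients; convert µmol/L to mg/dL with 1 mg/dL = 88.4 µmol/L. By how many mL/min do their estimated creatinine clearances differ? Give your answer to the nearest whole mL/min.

Patient 1: CrCl = (140 − 55) × 55.1 / (72 × 2.4) × 0.85 = 4683.5 / 172.80 × 0.85 ≈ 23.0 mL/min
Patient 2: SCr = 290 / 88.4 = 3.281 mg/dL
Patient 2: CrCl = (140 − 63) × 105.5 / (72 × 3.281) × 0.85 = 8123.5 / 236.23 × 0.85 ≈ 29.2 mL/min
|23.0 − 29.2| = 6.2 mL/min

6 mL/min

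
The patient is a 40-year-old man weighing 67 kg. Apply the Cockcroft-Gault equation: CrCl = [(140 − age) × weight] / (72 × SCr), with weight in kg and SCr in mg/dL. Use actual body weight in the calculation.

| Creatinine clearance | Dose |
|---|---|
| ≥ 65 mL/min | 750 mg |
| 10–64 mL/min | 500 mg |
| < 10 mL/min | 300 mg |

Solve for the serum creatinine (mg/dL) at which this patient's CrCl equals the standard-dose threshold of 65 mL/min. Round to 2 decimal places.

1.43 mg/dL

Standard dose requires CrCl ≥ 65 mL/min.
Set (140 − 40) × 67 / (72 × SCr) = 65
SCr = (140 − 40) × 67 / (72 × 65) = 1.432 mg/dL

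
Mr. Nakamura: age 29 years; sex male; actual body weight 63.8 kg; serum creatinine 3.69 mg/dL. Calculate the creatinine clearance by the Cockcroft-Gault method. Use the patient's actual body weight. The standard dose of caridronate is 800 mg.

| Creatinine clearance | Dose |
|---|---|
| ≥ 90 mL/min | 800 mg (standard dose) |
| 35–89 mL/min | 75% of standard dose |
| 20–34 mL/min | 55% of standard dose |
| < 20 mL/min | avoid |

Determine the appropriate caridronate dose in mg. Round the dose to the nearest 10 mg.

CrCl = (140 − 29) × 63.8 / (72 × 3.69) = 7081.8 / 265.68 ≈ 26.7 mL/min
CrCl ≈ 27 mL/min → bracket 20–34 mL/min.
55% of 800 mg = 440 mg

440 mg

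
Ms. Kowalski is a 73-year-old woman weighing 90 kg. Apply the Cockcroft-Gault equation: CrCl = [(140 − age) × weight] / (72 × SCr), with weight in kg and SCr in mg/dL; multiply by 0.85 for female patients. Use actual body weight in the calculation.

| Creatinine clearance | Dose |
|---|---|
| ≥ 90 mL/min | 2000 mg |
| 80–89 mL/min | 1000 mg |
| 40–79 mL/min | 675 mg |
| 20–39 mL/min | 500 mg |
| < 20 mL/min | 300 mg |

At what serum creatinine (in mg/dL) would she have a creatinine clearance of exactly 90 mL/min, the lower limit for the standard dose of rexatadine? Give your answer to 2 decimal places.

Standard dose requires CrCl ≥ 90 mL/min.
Set (140 − 73) × 90 × 0.85 / (72 × SCr) = 90
SCr = (140 − 73) × 90 × 0.85 / (72 × 90) = 0.791 mg/dL

0.79 mg/dL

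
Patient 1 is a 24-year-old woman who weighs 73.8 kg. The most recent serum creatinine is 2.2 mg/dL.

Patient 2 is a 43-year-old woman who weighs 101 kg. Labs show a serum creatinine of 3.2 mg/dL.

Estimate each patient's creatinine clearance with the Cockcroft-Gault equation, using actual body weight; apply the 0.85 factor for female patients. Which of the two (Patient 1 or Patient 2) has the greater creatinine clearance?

Patient 1: CrCl = (140 − 24) × 73.8 / (72 × 2.2) × 0.85 = 8560.8 / 158.40 × 0.85 ≈ 45.9 mL/min
Patient 2: CrCl = (140 − 43) × 101 / (72 × 3.2) × 0.85 = 9797.0 / 230.40 × 0.85 ≈ 36.1 mL/min
45.9 vs 36.1 mL/min → Patient 1 is higher.

Patient 1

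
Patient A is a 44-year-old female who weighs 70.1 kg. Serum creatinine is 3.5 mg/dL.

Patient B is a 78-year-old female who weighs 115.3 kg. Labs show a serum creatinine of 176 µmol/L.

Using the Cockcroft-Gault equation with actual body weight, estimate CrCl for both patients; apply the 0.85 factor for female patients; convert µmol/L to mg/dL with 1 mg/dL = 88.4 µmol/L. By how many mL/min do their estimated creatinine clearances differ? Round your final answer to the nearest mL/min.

Patient A: CrCl = (140 − 44) × 70.1 / (72 × 3.5) × 0.85 = 6729.6 / 252.00 × 0.85 ≈ 22.7 mL/min
Patient B: SCr = 176 / 88.4 = 1.991 mg/dL
Patient B: CrCl = (140 − 78) × 115.3 / (72 × 1.991) × 0.85 = 7148.6 / 143.35 × 0.85 ≈ 42.4 mL/min
|22.7 − 42.4| = 19.7 mL/min

20 mL/min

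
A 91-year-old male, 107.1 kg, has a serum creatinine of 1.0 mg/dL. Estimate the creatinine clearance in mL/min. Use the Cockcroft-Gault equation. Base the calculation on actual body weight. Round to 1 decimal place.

72.9 mL/min

CrCl = (140 − 91) × 107.1 / (72 × 1) = 5247.9 / 72.00 ≈ 72.9 mL/min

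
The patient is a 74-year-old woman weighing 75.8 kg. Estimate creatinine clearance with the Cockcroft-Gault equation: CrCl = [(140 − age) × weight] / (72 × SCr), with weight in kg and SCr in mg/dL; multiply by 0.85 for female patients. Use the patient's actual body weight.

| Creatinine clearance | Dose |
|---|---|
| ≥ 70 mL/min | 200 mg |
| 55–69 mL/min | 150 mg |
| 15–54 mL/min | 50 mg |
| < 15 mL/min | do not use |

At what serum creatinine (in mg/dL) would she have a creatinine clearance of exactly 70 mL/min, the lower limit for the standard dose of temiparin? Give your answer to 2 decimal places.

Standard dose requires CrCl ≥ 70 mL/min.
Set (140 − 74) × 75.8 × 0.85 / (72 × SCr) = 70
SCr = (140 − 74) × 75.8 × 0.85 / (72 × 70) = 0.844 mg/dL

0.84 mg/dL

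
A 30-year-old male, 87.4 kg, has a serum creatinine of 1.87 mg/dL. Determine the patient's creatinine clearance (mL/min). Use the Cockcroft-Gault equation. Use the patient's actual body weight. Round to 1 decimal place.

71.4 mL/min

CrCl = (140 − 30) × 87.4 / (72 × 1.87) = 9614.0 / 134.64 ≈ 71.4 mL/min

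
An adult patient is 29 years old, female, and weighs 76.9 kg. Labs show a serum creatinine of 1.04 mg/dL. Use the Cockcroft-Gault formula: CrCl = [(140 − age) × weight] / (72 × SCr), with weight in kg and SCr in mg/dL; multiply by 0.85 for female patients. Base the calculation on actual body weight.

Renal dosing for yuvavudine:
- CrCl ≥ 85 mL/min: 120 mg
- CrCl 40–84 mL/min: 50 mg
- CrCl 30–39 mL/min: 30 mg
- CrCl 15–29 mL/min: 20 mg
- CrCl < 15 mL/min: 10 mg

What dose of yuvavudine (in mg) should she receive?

CrCl = (140 − 29) × 76.9 / (72 × 1.04) × 0.85 = 8535.9 / 74.88 × 0.85 ≈ 96.9 mL/min
CrCl ≈ 97 mL/min → bracket ≥ 85 mL/min.
Dose for this bracket: 120 mg.

120 mg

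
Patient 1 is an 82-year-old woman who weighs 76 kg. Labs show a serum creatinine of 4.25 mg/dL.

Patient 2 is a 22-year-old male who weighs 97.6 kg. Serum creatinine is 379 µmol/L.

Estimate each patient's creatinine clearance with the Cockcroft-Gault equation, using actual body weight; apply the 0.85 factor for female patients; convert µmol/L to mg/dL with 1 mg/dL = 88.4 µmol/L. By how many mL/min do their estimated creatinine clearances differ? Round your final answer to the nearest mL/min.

Patient 1: CrCl = (140 − 82) × 76 / (72 × 4.25) × 0.85 = 4408.0 / 306.00 × 0.85 ≈ 12.2 mL/min
Patient 2: SCr = 379 / 88.4 = 4.287 mg/dL
Patient 2: CrCl = (140 − 22) × 97.6 / (72 × 4.287) = 11516.8 / 308.66 ≈ 37.3 mL/min
|12.2 − 37.3| = 25.1 mL/min

25 mL/min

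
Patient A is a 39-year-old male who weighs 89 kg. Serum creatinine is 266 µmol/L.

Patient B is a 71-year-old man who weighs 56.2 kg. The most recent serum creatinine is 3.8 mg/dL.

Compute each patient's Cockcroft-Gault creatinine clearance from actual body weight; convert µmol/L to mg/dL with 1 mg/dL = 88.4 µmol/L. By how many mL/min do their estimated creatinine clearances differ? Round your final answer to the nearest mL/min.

Patient A: SCr = 266 / 88.4 = 3.009 mg/dL
Patient A: CrCl = (140 − 39) × 89 / (72 × 3.009) = 8989.0 / 216.65 ≈ 41.5 mL/min
Patient B: CrCl = (140 − 71) × 56.2 / (72 × 3.8) = 3877.8 / 273.60 ≈ 14.2 mL/min
|41.5 − 14.2| = 27.3 mL/min

27 mL/min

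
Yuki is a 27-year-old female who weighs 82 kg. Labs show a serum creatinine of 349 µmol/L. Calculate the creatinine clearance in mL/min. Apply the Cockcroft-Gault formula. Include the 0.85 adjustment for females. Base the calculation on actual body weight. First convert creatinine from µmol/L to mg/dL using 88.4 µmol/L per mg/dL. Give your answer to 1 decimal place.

27.7 mL/min

SCr = 349 / 88.4 = 3.948 mg/dL
CrCl = (140 − 27) × 82 / (72 × 3.948) × 0.85 = 9266.0 / 284.26 × 0.85 ≈ 27.7 mL/min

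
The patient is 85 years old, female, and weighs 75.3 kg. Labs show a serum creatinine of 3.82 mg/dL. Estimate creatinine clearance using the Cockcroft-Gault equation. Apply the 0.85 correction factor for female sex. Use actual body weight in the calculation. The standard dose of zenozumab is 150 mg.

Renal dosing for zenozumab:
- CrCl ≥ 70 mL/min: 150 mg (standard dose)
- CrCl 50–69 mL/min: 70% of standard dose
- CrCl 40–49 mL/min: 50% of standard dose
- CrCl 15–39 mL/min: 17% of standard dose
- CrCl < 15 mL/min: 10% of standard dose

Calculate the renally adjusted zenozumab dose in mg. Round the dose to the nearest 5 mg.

CrCl = (140 − 85) × 75.3 / (72 × 3.82) × 0.85 = 4141.5 / 275.04 × 0.85 ≈ 12.8 mL/min
CrCl ≈ 13 mL/min → bracket < 15 mL/min.
10% of 150 mg = 15 mg

15 mg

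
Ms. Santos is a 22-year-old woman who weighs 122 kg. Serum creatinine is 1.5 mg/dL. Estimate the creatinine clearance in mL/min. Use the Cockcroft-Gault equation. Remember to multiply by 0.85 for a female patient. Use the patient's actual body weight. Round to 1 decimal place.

113.3 mL/min

CrCl = (140 − 22) × 122 / (72 × 1.5) × 0.85 = 14396.0 / 108.00 × 0.85 ≈ 113.3 mL/min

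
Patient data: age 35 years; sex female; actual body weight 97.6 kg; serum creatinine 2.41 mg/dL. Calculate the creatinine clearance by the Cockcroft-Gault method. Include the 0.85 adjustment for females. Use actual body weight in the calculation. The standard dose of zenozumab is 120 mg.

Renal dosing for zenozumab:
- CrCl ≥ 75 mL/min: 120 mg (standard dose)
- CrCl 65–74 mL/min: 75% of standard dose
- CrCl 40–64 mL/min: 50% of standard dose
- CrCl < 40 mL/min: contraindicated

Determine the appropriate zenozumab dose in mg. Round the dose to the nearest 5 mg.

60 mg

CrCl = (140 − 35) × 97.6 / (72 × 2.41) × 0.85 = 10248.0 / 173.52 × 0.85 ≈ 50.2 mL/min
CrCl ≈ 50 mL/min → bracket 40–64 mL/min.
50% of 120 mg = 60 mg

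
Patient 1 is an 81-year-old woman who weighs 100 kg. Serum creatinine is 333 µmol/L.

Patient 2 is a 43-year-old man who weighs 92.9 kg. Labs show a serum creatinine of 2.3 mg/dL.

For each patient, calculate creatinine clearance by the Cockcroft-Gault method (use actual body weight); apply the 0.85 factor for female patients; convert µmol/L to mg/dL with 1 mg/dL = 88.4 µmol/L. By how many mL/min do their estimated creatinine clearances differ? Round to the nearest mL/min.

36 mL/min

Patient 1: SCr = 333 / 88.4 = 3.767 mg/dL
Patient 1: CrCl = (140 − 81) × 100 / (72 × 3.767) × 0.85 = 5900.0 / 271.22 × 0.85 ≈ 18.5 mL/min
Patient 2: CrCl = (140 − 43) × 92.9 / (72 × 2.3) = 9011.3 / 165.60 ≈ 54.4 mL/min
|18.5 − 54.4| = 35.9 mL/min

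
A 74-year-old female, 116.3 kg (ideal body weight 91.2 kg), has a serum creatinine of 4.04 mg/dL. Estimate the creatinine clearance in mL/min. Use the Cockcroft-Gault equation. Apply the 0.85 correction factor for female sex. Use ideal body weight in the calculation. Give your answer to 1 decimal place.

CrCl = (140 − 74) × 91.2 / (72 × 4.04) × 0.85 = 6019.2 / 290.88 × 0.85 ≈ 17.6 mL/min

17.6 mL/min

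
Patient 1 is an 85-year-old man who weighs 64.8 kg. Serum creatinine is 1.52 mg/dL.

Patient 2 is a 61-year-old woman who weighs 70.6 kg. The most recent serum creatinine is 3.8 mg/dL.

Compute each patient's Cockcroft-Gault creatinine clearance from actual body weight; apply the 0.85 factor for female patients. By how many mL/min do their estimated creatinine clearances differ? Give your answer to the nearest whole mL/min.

15 mL/min

Patient 1: CrCl = (140 − 85) × 64.8 / (72 × 1.52) = 3564.0 / 109.44 ≈ 32.6 mL/min
Patient 2: CrCl = (140 − 61) × 70.6 / (72 × 3.8) × 0.85 = 5577.4 / 273.60 × 0.85 ≈ 17.3 mL/min
|32.6 − 17.3| = 15.3 mL/min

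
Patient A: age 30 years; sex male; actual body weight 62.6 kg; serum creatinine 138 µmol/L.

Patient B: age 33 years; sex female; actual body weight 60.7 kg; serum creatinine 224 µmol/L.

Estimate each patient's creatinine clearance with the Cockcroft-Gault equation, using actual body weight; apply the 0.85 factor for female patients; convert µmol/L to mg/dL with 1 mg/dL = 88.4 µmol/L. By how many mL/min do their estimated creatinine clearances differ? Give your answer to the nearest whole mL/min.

Patient A: SCr = 138 / 88.4 = 1.561 mg/dL
Patient A: CrCl = (140 − 30) × 62.6 / (72 × 1.561) = 6886.0 / 112.39 ≈ 61.3 mL/min
Patient B: SCr = 224 / 88.4 = 2.534 mg/dL
Patient B: CrCl = (140 − 33) × 60.7 / (72 × 2.534) × 0.85 = 6494.9 / 182.45 × 0.85 ≈ 30.3 mL/min
|61.3 − 30.3| = 31.0 mL/min

31 mL/min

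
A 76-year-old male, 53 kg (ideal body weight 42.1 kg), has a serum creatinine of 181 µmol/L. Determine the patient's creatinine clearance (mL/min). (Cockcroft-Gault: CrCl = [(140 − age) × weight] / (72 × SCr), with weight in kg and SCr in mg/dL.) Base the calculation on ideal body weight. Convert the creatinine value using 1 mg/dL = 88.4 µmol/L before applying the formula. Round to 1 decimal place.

18.3 mL/min

SCr = 181 / 88.4 = 2.048 mg/dL
CrCl = (140 − 76) × 42.1 / (72 × 2.048) = 2694.4 / 147.46 ≈ 18.3 mL/min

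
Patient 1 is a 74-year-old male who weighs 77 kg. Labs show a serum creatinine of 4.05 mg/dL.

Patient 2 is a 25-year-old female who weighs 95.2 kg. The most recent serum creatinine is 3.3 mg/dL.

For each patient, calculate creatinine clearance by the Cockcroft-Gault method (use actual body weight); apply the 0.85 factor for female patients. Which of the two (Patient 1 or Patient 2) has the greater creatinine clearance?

Patient 1: CrCl = (140 − 74) × 77 / (72 × 4.05) = 5082.0 / 291.60 ≈ 17.4 mL/min
Patient 2: CrCl = (140 − 25) × 95.2 / (72 × 3.3) × 0.85 = 10948.0 / 237.60 × 0.85 ≈ 39.2 mL/min
17.4 vs 39.2 mL/min → Patient 2 is higher.

Patient 2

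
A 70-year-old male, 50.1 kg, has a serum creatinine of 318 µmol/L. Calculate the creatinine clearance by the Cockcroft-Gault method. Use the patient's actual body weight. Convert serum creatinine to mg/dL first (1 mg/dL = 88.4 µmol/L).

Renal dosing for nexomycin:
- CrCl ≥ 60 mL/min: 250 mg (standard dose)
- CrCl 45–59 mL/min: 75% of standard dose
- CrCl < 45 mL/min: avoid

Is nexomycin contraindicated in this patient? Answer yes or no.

SCr = 318 / 88.4 = 3.597 mg/dL
CrCl = (140 − 70) × 50.1 / (72 × 3.597) = 3507.0 / 258.98 ≈ 13.5 mL/min
CrCl ≈ 14 mL/min, which is < 45 mL/min.

yes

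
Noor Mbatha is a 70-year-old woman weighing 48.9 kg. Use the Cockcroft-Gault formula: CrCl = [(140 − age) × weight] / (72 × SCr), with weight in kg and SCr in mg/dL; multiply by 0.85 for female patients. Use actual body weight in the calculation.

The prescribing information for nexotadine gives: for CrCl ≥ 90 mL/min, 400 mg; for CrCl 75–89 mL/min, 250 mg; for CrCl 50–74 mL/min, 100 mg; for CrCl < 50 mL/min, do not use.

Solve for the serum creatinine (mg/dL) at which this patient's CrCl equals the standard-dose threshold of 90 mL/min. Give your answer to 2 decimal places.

Standard dose requires CrCl ≥ 90 mL/min.
Set (140 − 70) × 48.9 × 0.85 / (72 × SCr) = 90
SCr = (140 − 70) × 48.9 × 0.85 / (72 × 90) = 0.449 mg/dL

0.45 mg/dL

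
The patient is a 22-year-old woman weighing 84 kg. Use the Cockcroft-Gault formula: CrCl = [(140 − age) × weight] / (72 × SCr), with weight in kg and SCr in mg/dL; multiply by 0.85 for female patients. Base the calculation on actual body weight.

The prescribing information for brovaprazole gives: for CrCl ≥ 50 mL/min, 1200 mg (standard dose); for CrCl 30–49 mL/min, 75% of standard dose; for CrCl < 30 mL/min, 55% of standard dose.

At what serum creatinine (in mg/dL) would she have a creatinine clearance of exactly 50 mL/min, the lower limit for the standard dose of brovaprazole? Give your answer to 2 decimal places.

Standard dose requires CrCl ≥ 50 mL/min.
Set (140 − 22) × 84 × 0.85 / (72 × SCr) = 50
SCr = (140 − 22) × 84 × 0.85 / (72 × 50) = 2.340 mg/dL

2.34 mg/dL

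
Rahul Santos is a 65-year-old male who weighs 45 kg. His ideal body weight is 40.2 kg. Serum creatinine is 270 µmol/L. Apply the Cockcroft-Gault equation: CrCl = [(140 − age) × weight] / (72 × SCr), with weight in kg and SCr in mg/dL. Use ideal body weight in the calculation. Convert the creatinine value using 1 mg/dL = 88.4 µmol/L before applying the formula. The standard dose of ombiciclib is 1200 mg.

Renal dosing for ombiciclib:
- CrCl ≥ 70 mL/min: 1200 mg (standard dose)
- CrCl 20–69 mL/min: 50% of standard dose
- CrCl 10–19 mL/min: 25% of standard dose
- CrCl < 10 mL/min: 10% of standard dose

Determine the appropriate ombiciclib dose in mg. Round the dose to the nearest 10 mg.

SCr = 270 / 88.4 = 3.054 mg/dL
CrCl = (140 − 65) × 40.2 / (72 × 3.054) = 3015.0 / 219.89 ≈ 13.7 mL/min
CrCl ≈ 14 mL/min → bracket 10–19 mL/min.
25% of 1200 mg = 300 mg

300 mg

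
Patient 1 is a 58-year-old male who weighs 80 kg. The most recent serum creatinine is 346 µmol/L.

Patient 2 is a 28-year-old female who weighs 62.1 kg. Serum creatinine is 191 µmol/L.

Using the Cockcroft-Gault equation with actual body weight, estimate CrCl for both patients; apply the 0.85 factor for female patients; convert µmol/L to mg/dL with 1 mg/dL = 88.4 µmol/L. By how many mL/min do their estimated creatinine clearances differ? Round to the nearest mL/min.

15 mL/min

Patient 1: SCr = 346 / 88.4 = 3.914 mg/dL
Patient 1: CrCl = (140 − 58) × 80 / (72 × 3.914) = 6560.0 / 281.81 ≈ 23.3 mL/min
Patient 2: SCr = 191 / 88.4 = 2.161 mg/dL
Patient 2: CrCl = (140 − 28) × 62.1 / (72 × 2.161) × 0.85 = 6955.2 / 155.59 × 0.85 ≈ 38.0 mL/min
|23.3 − 38.0| = 14.7 mL/min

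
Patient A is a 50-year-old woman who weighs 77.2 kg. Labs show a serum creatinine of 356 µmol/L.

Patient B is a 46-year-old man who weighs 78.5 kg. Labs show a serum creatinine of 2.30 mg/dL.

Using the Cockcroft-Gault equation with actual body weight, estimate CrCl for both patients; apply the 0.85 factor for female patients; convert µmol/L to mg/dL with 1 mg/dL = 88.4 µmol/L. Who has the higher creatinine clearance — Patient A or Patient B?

Patient A: SCr = 356 / 88.4 = 4.027 mg/dL
Patient A: CrCl = (140 − 50) × 77.2 / (72 × 4.027) × 0.85 = 6948.0 / 289.94 × 0.85 ≈ 20.4 mL/min
Patient B: CrCl = (140 − 46) × 78.5 / (72 × 2.3) = 7379.0 / 165.60 ≈ 44.6 mL/min
20.4 vs 44.6 mL/min → Patient B is higher.

Patient B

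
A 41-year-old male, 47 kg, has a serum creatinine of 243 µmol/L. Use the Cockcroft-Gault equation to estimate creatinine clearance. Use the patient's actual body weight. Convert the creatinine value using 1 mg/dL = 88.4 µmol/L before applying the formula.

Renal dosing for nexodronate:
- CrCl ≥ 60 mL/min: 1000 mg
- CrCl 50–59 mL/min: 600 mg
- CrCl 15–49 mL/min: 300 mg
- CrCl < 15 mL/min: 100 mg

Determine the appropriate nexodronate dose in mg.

300 mg

SCr = 243 / 88.4 = 2.749 mg/dL
CrCl = (140 − 41) × 47 / (72 × 2.749) = 4653.0 / 197.93 ≈ 23.5 mL/min
CrCl ≈ 24 mL/min → bracket 15–49 mL/min.
Dose for this bracket: 300 mg.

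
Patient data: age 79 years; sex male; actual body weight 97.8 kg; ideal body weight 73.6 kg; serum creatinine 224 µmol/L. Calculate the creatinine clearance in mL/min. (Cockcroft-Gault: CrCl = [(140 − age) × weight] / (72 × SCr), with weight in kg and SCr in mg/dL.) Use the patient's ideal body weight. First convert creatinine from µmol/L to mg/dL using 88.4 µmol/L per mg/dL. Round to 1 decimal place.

24.6 mL/min

SCr = 224 / 88.4 = 2.534 mg/dL
CrCl = (140 − 79) × 73.6 / (72 × 2.534) = 4489.6 / 182.45 ≈ 24.6 mL/min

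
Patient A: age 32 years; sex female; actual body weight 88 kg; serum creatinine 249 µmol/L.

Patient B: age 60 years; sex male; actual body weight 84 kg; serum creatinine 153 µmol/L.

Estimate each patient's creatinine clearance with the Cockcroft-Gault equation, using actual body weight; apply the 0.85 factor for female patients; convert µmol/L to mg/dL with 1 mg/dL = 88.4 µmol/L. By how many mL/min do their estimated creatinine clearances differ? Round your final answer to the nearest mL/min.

14 mL/min

Patient A: SCr = 249 / 88.4 = 2.817 mg/dL
Patient A: CrCl = (140 − 32) × 88 / (72 × 2.817) × 0.85 = 9504.0 / 202.82 × 0.85 ≈ 39.8 mL/min
Patient B: SCr = 153 / 88.4 = 1.731 mg/dL
Patient B: CrCl = (140 − 60) × 84 / (72 × 1.731) = 6720.0 / 124.63 ≈ 53.9 mL/min
|39.8 − 53.9| = 14.1 mL/min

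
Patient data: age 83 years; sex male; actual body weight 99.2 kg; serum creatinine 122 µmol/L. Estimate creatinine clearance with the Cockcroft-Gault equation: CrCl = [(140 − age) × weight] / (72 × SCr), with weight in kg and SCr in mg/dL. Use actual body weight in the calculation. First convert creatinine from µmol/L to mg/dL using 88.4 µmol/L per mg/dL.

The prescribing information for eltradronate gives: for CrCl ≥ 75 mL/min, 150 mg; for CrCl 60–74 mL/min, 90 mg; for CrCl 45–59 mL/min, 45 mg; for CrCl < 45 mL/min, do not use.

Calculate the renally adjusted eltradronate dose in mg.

SCr = 122 / 88.4 = 1.38 mg/dL
CrCl = (140 − 83) × 99.2 / (72 × 1.38) = 5654.4 / 99.36 ≈ 56.9 mL/min
CrCl ≈ 57 mL/min → bracket 45–59 mL/min.
Dose for this bracket: 45 mg.

45 mg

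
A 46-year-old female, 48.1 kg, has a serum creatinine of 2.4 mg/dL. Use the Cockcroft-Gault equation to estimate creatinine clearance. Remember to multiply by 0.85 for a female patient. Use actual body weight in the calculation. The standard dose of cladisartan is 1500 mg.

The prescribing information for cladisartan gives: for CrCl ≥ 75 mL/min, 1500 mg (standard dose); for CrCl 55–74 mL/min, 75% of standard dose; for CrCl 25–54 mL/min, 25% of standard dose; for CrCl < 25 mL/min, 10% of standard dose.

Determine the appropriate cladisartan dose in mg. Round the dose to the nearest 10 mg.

CrCl = (140 − 46) × 48.1 / (72 × 2.4) × 0.85 = 4521.4 / 172.80 × 0.85 ≈ 22.2 mL/min
CrCl ≈ 22 mL/min → bracket < 25 mL/min.
10% of 1500 mg = 150 mg

150 mg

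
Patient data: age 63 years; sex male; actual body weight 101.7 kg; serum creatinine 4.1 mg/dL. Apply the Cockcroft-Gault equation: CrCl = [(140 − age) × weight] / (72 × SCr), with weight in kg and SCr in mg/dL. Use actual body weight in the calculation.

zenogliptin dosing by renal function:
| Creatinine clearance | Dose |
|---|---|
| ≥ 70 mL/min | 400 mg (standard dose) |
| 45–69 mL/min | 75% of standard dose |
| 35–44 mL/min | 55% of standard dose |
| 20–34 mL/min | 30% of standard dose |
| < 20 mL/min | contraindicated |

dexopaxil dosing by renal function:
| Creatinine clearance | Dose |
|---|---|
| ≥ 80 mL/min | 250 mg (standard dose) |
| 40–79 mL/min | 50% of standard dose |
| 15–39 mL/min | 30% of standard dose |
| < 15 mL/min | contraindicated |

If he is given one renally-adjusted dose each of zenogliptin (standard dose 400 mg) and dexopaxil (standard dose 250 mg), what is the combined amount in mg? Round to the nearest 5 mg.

195 mg

CrCl = (140 − 63) × 101.7 / (72 × 4.1) = 7830.9 / 295.20 ≈ 26.5 mL/min
CrCl ≈ 27 mL/min.
zenogliptin: 20–34 mL/min → 30% of 400 mg = 120 mg.
dexopaxil: 15–39 mL/min → 30% of 250 mg = 75 mg.
Total = 120 + 75 = 195 mg.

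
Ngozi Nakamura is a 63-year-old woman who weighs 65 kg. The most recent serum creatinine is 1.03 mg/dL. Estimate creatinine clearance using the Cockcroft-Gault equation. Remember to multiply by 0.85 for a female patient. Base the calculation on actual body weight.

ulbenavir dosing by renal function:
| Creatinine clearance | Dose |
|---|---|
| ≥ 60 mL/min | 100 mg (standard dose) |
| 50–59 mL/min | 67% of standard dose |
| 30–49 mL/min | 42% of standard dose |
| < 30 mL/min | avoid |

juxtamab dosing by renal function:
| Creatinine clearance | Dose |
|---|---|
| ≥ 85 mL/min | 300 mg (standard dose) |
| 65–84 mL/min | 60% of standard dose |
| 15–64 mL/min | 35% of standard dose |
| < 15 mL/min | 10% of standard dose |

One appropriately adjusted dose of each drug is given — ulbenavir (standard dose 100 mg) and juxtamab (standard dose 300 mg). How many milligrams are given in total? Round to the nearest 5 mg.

CrCl = (140 − 63) × 65 / (72 × 1.03) × 0.85 = 5005.0 / 74.16 × 0.85 ≈ 57.4 mL/min
CrCl ≈ 57 mL/min.
ulbenavir: 50–59 mL/min → 67% of 100 mg = 67 mg.
juxtamab: 15–64 mL/min → 35% of 300 mg = 105 mg.
Total = 67 + 105 = 172 mg.

170 mg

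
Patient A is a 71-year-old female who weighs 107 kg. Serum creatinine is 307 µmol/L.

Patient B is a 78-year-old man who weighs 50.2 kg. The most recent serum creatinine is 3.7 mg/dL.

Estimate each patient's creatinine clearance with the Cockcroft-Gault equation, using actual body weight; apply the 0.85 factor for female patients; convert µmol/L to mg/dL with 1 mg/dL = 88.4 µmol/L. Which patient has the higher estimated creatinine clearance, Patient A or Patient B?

Patient A: SCr = 307 / 88.4 = 3.473 mg/dL
Patient A: CrCl = (140 − 71) × 107 / (72 × 3.473) × 0.85 = 7383.0 / 250.06 × 0.85 ≈ 25.1 mL/min
Patient B: CrCl = (140 − 78) × 50.2 / (72 × 3.7) = 3112.4 / 266.40 ≈ 11.7 mL/min
25.1 vs 11.7 mL/min → Patient A is higher.

Patient A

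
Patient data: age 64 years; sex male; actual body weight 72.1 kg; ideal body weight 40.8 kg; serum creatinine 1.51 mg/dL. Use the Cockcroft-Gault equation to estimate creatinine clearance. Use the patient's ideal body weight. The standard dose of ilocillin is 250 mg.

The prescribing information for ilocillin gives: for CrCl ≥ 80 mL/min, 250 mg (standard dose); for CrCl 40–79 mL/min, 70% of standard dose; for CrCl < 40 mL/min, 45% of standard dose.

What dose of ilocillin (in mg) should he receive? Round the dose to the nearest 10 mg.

CrCl = (140 − 64) × 40.8 / (72 × 1.51) = 3100.8 / 108.72 ≈ 28.5 mL/min
CrCl ≈ 29 mL/min → bracket < 40 mL/min.
45% of 250 mg = 112.5 mg → 110 mg

110 mg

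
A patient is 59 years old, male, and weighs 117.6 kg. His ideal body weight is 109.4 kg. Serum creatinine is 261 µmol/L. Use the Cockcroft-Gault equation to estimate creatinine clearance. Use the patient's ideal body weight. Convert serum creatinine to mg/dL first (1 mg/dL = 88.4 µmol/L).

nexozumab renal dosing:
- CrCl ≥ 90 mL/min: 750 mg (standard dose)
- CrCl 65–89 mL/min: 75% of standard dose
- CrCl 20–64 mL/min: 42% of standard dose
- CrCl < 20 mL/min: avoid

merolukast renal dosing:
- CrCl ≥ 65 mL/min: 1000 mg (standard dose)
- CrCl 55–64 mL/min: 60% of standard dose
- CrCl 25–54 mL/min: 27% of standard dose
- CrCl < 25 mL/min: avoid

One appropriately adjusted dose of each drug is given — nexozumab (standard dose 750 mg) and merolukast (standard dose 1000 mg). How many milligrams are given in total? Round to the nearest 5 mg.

585 mg

SCr = 261 / 88.4 = 2.952 mg/dL
CrCl = (140 − 59) × 109.4 / (72 × 2.952) = 8861.4 / 212.54 ≈ 41.7 mL/min
CrCl ≈ 42 mL/min.
nexozumab: 20–64 mL/min → 42% of 750 mg = 315 mg.
merolukast: 25–54 mL/min → 27% of 1000 mg = 270 mg.
Total = 315 + 270 = 585 mg.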